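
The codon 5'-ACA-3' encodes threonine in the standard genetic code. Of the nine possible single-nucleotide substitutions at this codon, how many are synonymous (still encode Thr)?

Position 1: none → 0 synonymous.
Position 2: none → 0 synonymous.
Position 3: ACU, ACC, ACG → 3 synonymous.
Total: 0 + 0 + 3 = 3.

3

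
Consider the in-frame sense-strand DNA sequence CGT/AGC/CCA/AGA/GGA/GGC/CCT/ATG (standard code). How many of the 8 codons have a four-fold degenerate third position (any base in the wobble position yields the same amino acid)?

5

Codon 1 CGT (Arg): third position 4-fold.
Codon 2 AGC (Ser): third position 2-fold.
Codon 3 CCA (Pro): third position 4-fold.
Codon 4 AGA (Arg): third position 2-fold.
Codon 5 GGA (Gly): third position 4-fold.
Codon 6 GGC (Gly): third position 4-fold.
Codon 7 CCT (Pro): third position 4-fold.
Codon 8 ATG (Met): third position 1-fold.
Four-fold degenerate third positions: 5.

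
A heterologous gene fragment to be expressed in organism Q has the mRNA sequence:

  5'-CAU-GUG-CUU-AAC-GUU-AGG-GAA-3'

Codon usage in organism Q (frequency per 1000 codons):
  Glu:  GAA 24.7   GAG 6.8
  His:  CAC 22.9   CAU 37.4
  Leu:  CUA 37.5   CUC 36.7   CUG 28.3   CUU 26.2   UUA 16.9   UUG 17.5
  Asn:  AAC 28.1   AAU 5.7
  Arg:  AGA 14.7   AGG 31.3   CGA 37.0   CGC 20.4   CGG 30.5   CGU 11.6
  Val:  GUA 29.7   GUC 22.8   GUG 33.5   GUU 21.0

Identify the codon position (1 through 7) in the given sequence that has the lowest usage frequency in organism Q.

Codon 1 CAU (His): 37.4 per 1000.
Codon 2 GUG (Val): 33.5 per 1000.
Codon 3 CUU (Leu): 26.2 per 1000.
Codon 4 AAC (Asn): 28.1 per 1000.
Codon 5 GUU (Val): 21.0 per 1000.
Codon 6 AGG (Arg): 31.3 per 1000.
Codon 7 GAA (Glu): 24.7 per 1000.
Lowest frequency is 21.0 at codon 5.

5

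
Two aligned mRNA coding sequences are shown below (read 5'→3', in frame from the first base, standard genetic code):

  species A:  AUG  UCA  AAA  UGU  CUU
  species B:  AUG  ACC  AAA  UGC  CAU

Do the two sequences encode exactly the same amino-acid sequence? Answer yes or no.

no

Codon 1: AUG Met / AUG Met — identical.
Codon 2: UCA Ser / ACC Thr — nonsynonymous.
Codon 3: AAA Lys / AAA Lys — identical.
Codon 4: UGU Cys / UGC Cys — synonymous.
Codon 5: CUU Leu / CAU His — nonsynonymous.
Nonsynonymous differences: 2 → different protein.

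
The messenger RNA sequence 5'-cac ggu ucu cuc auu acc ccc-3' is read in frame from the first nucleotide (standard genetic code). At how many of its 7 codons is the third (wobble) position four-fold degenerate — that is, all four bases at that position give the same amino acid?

Codon 1 CAC (His): third position 2-fold.
Codon 2 GGU (Gly): third position 4-fold.
Codon 3 UCU (Ser): third position 4-fold.
Codon 4 CUC (Leu): third position 4-fold.
Codon 5 AUU (Ile): third position 3-fold.
Codon 6 ACC (Thr): third position 4-fold.
Codon 7 CCC (Pro): third position 4-fold.
Four-fold degenerate third positions: 5.

5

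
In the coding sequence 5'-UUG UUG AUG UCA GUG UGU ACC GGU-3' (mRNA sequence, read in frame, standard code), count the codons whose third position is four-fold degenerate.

4

Codon 1 UUG (Leu): third position 2-fold.
Codon 2 UUG (Leu): third position 2-fold.
Codon 3 AUG (Met): third position 1-fold.
Codon 4 UCA (Ser): third position 4-fold.
Codon 5 GUG (Val): third position 4-fold.
Codon 6 UGU (Cys): third position 2-fold.
Codon 7 ACC (Thr): third position 4-fold.
Codon 8 GGU (Gly): third position 4-fold.
Four-fold degenerate third positions: 4.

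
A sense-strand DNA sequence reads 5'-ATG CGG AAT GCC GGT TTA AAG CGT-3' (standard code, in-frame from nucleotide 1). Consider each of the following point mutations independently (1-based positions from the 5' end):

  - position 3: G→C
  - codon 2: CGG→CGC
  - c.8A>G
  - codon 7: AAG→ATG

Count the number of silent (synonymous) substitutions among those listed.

1

Codon 1: ATG (Met) → ATC (Ile) — missense.
Codon 2: CGG (Arg) → CGC (Arg) — synonymous.
Codon 3: AAT (Asn) → AGT (Ser) — missense.
Codon 7: AAG (Lys) → ATG (Met) — missense.
Synonymous: 1 of 4.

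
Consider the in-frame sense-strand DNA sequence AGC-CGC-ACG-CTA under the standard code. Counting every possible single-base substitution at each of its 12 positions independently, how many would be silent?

11

Codon 1 (AGC, Ser): 1 synonymous substitution.
Codon 2 (CGC, Arg): 3 synonymous substitutions.
Codon 3 (ACG, Thr): 3 synonymous substitutions.
Codon 4 (CTA, Leu): 4 synonymous substitutions.
Total: 1 + 3 + 3 + 4 = 11.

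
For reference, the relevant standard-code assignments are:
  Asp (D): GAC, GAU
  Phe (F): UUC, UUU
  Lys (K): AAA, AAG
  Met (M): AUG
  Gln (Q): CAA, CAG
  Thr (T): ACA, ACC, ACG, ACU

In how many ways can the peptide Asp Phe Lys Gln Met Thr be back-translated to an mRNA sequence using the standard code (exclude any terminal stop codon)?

64

Asp: 2 codons.
Phe: 2 codons.
Lys: 2 codons.
Gln: 2 codons.
Met: 1 codon.
Thr: 4 codons.
2 × 2 × 2 × 2 × 1 × 4 = 64.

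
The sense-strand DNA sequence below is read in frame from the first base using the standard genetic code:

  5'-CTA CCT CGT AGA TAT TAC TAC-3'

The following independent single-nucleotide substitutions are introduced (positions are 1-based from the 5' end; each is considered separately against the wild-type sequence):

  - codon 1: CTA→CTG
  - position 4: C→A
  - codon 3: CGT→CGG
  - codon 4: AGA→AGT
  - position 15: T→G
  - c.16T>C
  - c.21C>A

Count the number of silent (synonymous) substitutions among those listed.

2

Codon 1: CTA (Leu) → CTG (Leu) — synonymous.
Codon 2: CCT (Pro) → ACT (Thr) — missense.
Codon 3: CGT (Arg) → CGG (Arg) — synonymous.
Codon 4: AGA (Arg) → AGT (Ser) — missense.
Codon 5: TAT (Tyr) → TAG (Stop) — nonsense.
Codon 6: TAC (Tyr) → CAC (His) — missense.
Codon 7: TAC (Tyr) → TAA (Stop) — nonsense.
Synonymous: 2 of 7.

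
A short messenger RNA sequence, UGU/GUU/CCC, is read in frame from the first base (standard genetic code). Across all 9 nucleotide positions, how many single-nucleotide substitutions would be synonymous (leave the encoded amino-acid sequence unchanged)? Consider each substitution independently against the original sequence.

7

Codon 1 (UGU, Cys): 1 synonymous substitution.
Codon 2 (GUU, Val): 3 synonymous substitutions.
Codon 3 (CCC, Pro): 3 synonymous substitutions.
Total: 1 + 3 + 3 = 7.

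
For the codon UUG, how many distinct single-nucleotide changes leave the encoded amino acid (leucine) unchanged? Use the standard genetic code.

2

Position 1: CUG → 1 synonymous.
Position 2: none → 0 synonymous.
Position 3: UUA → 1 synonymous.
Total: 1 + 0 + 1 = 2.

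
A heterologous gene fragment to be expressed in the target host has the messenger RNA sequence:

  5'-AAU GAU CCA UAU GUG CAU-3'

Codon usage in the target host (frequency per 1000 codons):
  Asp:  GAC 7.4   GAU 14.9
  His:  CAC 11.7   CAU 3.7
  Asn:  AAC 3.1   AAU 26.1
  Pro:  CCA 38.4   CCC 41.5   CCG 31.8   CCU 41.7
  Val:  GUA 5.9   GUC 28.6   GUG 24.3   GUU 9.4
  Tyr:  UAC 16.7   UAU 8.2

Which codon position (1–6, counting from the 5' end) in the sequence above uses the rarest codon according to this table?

Codon 1 AAU (Asn): 26.1 per 1000.
Codon 2 GAU (Asp): 14.9 per 1000.
Codon 3 CCA (Pro): 38.4 per 1000.
Codon 4 UAU (Tyr): 8.2 per 1000.
Codon 5 GUG (Val): 24.3 per 1000.
Codon 6 CAU (His): 3.7 per 1000.
Lowest frequency is 3.7 at codon 6.

6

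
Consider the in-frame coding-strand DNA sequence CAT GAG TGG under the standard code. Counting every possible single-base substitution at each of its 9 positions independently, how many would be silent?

Codon 1 (CAT, His): 1 synonymous substitution.
Codon 2 (GAG, Glu): 1 synonymous substitution.
Codon 3 (TGG, Trp): 0 synonymous substitutions.
Total: 1 + 1 + 0 = 2.

2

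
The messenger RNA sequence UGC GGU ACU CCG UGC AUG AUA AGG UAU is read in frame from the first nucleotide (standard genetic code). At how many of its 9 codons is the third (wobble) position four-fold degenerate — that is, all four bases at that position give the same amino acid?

Codon 1 UGC (Cys): third position 2-fold.
Codon 2 GGU (Gly): third position 4-fold.
Codon 3 ACU (Thr): third position 4-fold.
Codon 4 CCG (Pro): third position 4-fold.
Codon 5 UGC (Cys): third position 2-fold.
Codon 6 AUG (Met): third position 1-fold.
Codon 7 AUA (Ile): third position 3-fold.
Codon 8 AGG (Arg): third position 2-fold.
Codon 9 UAU (Tyr): third position 2-fold.
Four-fold degenerate third positions: 3.

3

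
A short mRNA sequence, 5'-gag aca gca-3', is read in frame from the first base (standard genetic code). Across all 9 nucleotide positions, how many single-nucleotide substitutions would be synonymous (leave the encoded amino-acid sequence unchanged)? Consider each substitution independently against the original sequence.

Codon 1 (GAG, Glu): 1 synonymous substitution.
Codon 2 (ACA, Thr): 3 synonymous substitutions.
Codon 3 (GCA, Ala): 3 synonymous substitutions.
Total: 1 + 3 + 3 = 7.

7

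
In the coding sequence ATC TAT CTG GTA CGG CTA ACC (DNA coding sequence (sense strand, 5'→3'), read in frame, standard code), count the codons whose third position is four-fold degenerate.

Codon 1 ATC (Ile): third position 3-fold.
Codon 2 TAT (Tyr): third position 2-fold.
Codon 3 CTG (Leu): third position 4-fold.
Codon 4 GTA (Val): third position 4-fold.
Codon 5 CGG (Arg): third position 4-fold.
Codon 6 CTA (Leu): third position 4-fold.
Codon 7 ACC (Thr): third position 4-fold.
Four-fold degenerate third positions: 5.

5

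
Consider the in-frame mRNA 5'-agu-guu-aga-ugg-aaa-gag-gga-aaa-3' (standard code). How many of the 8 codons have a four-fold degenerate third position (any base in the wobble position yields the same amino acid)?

Codon 1 AGU (Ser): third position 2-fold.
Codon 2 GUU (Val): third position 4-fold.
Codon 3 AGA (Arg): third position 2-fold.
Codon 4 UGG (Trp): third position 1-fold.
Codon 5 AAA (Lys): third position 2-fold.
Codon 6 GAG (Glu): third position 2-fold.
Codon 7 GGA (Gly): third position 4-fold.
Codon 8 AAA (Lys): third position 2-fold.
Four-fold degenerate third positions: 2.

2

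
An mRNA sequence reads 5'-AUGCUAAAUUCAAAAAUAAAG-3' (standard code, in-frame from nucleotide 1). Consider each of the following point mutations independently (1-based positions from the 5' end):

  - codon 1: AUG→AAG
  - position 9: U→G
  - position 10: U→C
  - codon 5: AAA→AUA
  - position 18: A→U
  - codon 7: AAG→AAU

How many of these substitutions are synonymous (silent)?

1

Codon 1: AUG (Met) → AAG (Lys) — missense.
Codon 3: AAU (Asn) → AAG (Lys) — missense.
Codon 4: UCA (Ser) → CCA (Pro) — missense.
Codon 5: AAA (Lys) → AUA (Ile) — missense.
Codon 6: AUA (Ile) → AUU (Ile) — synonymous.
Codon 7: AAG (Lys) → AAU (Asn) — missense.
Synonymous: 1 of 6.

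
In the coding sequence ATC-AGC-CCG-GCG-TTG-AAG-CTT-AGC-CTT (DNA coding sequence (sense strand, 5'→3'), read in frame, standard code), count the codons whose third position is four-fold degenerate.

Codon 1 ATC (Ile): third position 3-fold.
Codon 2 AGC (Ser): third position 2-fold.
Codon 3 CCG (Pro): third position 4-fold.
Codon 4 GCG (Ala): third position 4-fold.
Codon 5 TTG (Leu): third position 2-fold.
Codon 6 AAG (Lys): third position 2-fold.
Codon 7 CTT (Leu): third position 4-fold.
Codon 8 AGC (Ser): third position 2-fold.
Codon 9 CTT (Leu): third position 4-fold.
Four-fold degenerate third positions: 4.

4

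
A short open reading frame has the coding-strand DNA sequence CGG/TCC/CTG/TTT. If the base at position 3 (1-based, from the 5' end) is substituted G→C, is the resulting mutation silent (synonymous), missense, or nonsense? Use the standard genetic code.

Position 3 falls in codon 1: CGG → Arg.
After the substitution the codon is CGC → Arg.
Both encode Arg, so the change is synonymous.

silent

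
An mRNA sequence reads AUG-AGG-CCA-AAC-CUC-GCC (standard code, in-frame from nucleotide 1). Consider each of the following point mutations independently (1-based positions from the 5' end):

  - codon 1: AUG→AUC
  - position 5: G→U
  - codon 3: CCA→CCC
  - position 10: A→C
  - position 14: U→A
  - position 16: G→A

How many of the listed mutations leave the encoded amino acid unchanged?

Codon 1: AUG (Met) → AUC (Ile) — missense.
Codon 2: AGG (Arg) → AUG (Met) — missense.
Codon 3: CCA (Pro) → CCC (Pro) — synonymous.
Codon 4: AAC (Asn) → CAC (His) — missense.
Codon 5: CUC (Leu) → CAC (His) — missense.
Codon 6: GCC (Ala) → ACC (Thr) — missense.
Synonymous: 1 of 6.

1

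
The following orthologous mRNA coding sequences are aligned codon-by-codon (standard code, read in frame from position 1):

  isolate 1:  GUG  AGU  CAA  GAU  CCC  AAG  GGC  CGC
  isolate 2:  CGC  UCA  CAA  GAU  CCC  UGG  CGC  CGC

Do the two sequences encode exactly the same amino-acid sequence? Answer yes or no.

no

Codon 1: GUG Val / CGC Arg — nonsynonymous.
Codon 2: AGU Ser / UCA Ser — synonymous.
Codon 3: CAA Gln / CAA Gln — identical.
Codon 4: GAU Asp / GAU Asp — identical.
Codon 5: CCC Pro / CCC Pro — identical.
Codon 6: AAG Lys / UGG Trp — nonsynonymous.
Codon 7: GGC Gly / CGC Arg — nonsynonymous.
Codon 8: CGC Arg / CGC Arg — identical.
Nonsynonymous differences: 3 → different protein.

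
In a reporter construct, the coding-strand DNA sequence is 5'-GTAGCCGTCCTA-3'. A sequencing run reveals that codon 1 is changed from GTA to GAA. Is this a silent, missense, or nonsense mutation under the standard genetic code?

missense

Position 2 falls in codon 1: GTA → Val.
After the substitution the codon is GAA → Glu.
Val ≠ Glu, so this is a missense mutation.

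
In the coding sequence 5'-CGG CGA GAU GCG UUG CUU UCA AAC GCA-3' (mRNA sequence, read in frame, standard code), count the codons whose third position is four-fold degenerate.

Codon 1 CGG (Arg): third position 4-fold.
Codon 2 CGA (Arg): third position 4-fold.
Codon 3 GAU (Asp): third position 2-fold.
Codon 4 GCG (Ala): third position 4-fold.
Codon 5 UUG (Leu): third position 2-fold.
Codon 6 CUU (Leu): third position 4-fold.
Codon 7 UCA (Ser): third position 4-fold.
Codon 8 AAC (Asn): third position 2-fold.
Codon 9 GCA (Ala): third position 4-fold.
Four-fold degenerate third positions: 6.

6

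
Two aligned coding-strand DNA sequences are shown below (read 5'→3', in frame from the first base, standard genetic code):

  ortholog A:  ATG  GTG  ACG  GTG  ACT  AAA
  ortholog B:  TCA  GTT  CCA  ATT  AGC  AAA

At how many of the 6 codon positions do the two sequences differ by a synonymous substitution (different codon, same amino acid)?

1

Codon 1: ATG Met / TCA Ser — nonsynonymous.
Codon 2: GTG Val / GTT Val — synonymous.
Codon 3: ACG Thr / CCA Pro — nonsynonymous.
Codon 4: GTG Val / ATT Ile — nonsynonymous.
Codon 5: ACT Thr / AGC Ser — nonsynonymous.
Codon 6: AAA Lys / AAA Lys — identical.
Synonymous differences: 1.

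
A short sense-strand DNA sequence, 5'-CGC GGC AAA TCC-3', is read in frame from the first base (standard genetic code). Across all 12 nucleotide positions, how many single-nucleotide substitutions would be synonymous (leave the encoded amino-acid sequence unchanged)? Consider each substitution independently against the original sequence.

10

Codon 1 (CGC, Arg): 3 synonymous substitutions.
Codon 2 (GGC, Gly): 3 synonymous substitutions.
Codon 3 (AAA, Lys): 1 synonymous substitution.
Codon 4 (TCC, Ser): 3 synonymous substitutions.
Total: 3 + 3 + 1 + 3 = 10.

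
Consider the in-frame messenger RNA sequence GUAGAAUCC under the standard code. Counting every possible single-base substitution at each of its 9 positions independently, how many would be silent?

Codon 1 (GUA, Val): 3 synonymous substitutions.
Codon 2 (GAA, Glu): 1 synonymous substitution.
Codon 3 (UCC, Ser): 3 synonymous substitutions.
Total: 3 + 1 + 3 = 7.

7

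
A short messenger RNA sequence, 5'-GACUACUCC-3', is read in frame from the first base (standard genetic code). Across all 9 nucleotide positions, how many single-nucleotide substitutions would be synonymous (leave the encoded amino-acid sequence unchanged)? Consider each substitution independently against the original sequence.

5

Codon 1 (GAC, Asp): 1 synonymous substitution.
Codon 2 (UAC, Tyr): 1 synonymous substitution.
Codon 3 (UCC, Ser): 3 synonymous substitutions.
Total: 1 + 1 + 3 = 5.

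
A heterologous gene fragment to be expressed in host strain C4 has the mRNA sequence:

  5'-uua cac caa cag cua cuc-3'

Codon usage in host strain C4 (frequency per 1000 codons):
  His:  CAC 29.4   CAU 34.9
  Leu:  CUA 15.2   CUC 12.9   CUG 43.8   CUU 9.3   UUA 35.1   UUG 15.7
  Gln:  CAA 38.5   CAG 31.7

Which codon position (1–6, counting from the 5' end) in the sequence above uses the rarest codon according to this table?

Codon 1 UUA (Leu): 35.1 per 1000.
Codon 2 CAC (His): 29.4 per 1000.
Codon 3 CAA (Gln): 38.5 per 1000.
Codon 4 CAG (Gln): 31.7 per 1000.
Codon 5 CUA (Leu): 15.2 per 1000.
Codon 6 CUC (Leu): 12.9 per 1000.
Lowest frequency is 12.9 at codon 6.

6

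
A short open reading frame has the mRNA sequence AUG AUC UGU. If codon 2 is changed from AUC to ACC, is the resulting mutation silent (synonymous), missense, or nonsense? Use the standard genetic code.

Position 5 falls in codon 2: AUC → Ile.
After the substitution the codon is ACC → Thr.
Ile ≠ Thr, so this is a missense mutation.

missense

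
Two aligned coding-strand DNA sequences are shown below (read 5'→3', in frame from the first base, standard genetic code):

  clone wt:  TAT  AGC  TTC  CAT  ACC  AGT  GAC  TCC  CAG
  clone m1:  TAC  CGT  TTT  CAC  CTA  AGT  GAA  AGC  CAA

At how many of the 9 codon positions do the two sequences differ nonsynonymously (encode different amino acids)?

3

Codon 1: TAT Tyr / TAC Tyr — synonymous.
Codon 2: AGC Ser / CGT Arg — nonsynonymous.
Codon 3: TTC Phe / TTT Phe — synonymous.
Codon 4: CAT His / CAC His — synonymous.
Codon 5: ACC Thr / CTA Leu — nonsynonymous.
Codon 6: AGT Ser / AGT Ser — identical.
Codon 7: GAC Asp / GAA Glu — nonsynonymous.
Codon 8: TCC Ser / AGC Ser — synonymous.
Codon 9: CAG Gln / CAA Gln — synonymous.
Nonsynonymous differences: 3.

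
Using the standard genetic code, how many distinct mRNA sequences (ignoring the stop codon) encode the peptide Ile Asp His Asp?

24

Ile: 3 codons.
Asp: 2 codons.
His: 2 codons.
Asp: 2 codons.
3 × 2 × 2 × 2 = 24.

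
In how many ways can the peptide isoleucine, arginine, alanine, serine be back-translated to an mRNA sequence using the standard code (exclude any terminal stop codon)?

Ile: 3 codons.
Arg: 6 codons.
Ala: 4 codons.
Ser: 6 codons.
3 × 6 × 4 × 6 = 432.

432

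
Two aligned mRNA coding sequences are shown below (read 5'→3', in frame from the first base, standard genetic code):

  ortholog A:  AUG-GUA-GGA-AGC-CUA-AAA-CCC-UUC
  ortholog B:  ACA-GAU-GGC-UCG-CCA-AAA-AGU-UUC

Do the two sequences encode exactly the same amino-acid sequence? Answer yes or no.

no

Codon 1: AUG Met / ACA Thr — nonsynonymous.
Codon 2: GUA Val / GAU Asp — nonsynonymous.
Codon 3: GGA Gly / GGC Gly — synonymous.
Codon 4: AGC Ser / UCG Ser — synonymous.
Codon 5: CUA Leu / CCA Pro — nonsynonymous.
Codon 6: AAA Lys / AAA Lys — identical.
Codon 7: CCC Pro / AGU Ser — nonsynonymous.
Codon 8: UUC Phe / UUC Phe — identical.
Nonsynonymous differences: 4 → different protein.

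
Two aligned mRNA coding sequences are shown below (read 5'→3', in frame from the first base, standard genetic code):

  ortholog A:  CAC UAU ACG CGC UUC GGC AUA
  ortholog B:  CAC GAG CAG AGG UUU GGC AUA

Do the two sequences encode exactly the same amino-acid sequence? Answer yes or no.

no

Codon 1: CAC His / CAC His — identical.
Codon 2: UAU Tyr / GAG Glu — nonsynonymous.
Codon 3: ACG Thr / CAG Gln — nonsynonymous.
Codon 4: CGC Arg / AGG Arg — synonymous.
Codon 5: UUC Phe / UUU Phe — synonymous.
Codon 6: GGC Gly / GGC Gly — identical.
Codon 7: AUA Ile / AUA Ile — identical.
Nonsynonymous differences: 2 → different protein.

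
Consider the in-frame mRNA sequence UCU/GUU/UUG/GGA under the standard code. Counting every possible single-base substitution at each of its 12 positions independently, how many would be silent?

Codon 1 (UCU, Ser): 3 synonymous substitutions.
Codon 2 (GUU, Val): 3 synonymous substitutions.
Codon 3 (UUG, Leu): 2 synonymous substitutions.
Codon 4 (GGA, Gly): 3 synonymous substitutions.
Total: 3 + 3 + 2 + 3 = 11.

11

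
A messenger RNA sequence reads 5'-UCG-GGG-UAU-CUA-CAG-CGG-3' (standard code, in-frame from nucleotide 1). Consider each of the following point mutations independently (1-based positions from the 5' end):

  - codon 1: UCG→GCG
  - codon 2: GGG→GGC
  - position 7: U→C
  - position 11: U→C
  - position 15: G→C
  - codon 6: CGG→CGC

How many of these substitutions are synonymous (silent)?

Codon 1: UCG (Ser) → GCG (Ala) — missense.
Codon 2: GGG (Gly) → GGC (Gly) — synonymous.
Codon 3: UAU (Tyr) → CAU (His) — missense.
Codon 4: CUA (Leu) → CCA (Pro) — missense.
Codon 5: CAG (Gln) → CAC (His) — missense.
Codon 6: CGG (Arg) → CGC (Arg) — synonymous.
Synonymous: 2 of 6.

2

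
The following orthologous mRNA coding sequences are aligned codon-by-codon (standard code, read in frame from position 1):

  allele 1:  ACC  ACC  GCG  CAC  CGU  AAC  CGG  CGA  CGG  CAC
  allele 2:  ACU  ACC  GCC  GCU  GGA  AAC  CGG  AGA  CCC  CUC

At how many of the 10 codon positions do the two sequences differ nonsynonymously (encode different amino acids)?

4

Codon 1: ACC Thr / ACU Thr — synonymous.
Codon 2: ACC Thr / ACC Thr — identical.
Codon 3: GCG Ala / GCC Ala — synonymous.
Codon 4: CAC His / GCU Ala — nonsynonymous.
Codon 5: CGU Arg / GGA Gly — nonsynonymous.
Codon 6: AAC Asn / AAC Asn — identical.
Codon 7: CGG Arg / CGG Arg — identical.
Codon 8: CGA Arg / AGA Arg — synonymous.
Codon 9: CGG Arg / CCC Pro — nonsynonymous.
Codon 10: CAC His / CUC Leu — nonsynonymous.
Nonsynonymous differences: 4.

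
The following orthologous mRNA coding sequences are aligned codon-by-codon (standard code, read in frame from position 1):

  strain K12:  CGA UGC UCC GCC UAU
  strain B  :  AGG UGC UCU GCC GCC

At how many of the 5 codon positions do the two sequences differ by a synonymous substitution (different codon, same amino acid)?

2

Codon 1: CGA Arg / AGG Arg — synonymous.
Codon 2: UGC Cys / UGC Cys — identical.
Codon 3: UCC Ser / UCU Ser — synonymous.
Codon 4: GCC Ala / GCC Ala — identical.
Codon 5: UAU Tyr / GCC Ala — nonsynonymous.
Synonymous differences: 2.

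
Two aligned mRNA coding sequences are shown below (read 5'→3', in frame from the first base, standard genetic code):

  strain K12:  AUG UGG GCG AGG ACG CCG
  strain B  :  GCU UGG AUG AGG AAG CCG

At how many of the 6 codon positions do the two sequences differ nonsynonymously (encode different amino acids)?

Codon 1: AUG Met / GCU Ala — nonsynonymous.
Codon 2: UGG Trp / UGG Trp — identical.
Codon 3: GCG Ala / AUG Met — nonsynonymous.
Codon 4: AGG Arg / AGG Arg — identical.
Codon 5: ACG Thr / AAG Lys — nonsynonymous.
Codon 6: CCG Pro / CCG Pro — identical.
Nonsynonymous differences: 3.

3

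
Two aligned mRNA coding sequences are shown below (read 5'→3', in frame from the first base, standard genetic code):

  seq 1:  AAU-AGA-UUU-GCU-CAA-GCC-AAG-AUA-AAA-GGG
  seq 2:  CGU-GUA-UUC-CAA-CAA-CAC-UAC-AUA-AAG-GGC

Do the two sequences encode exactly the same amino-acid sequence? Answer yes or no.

Codon 1: AAU Asn / CGU Arg — nonsynonymous.
Codon 2: AGA Arg / GUA Val — nonsynonymous.
Codon 3: UUU Phe / UUC Phe — synonymous.
Codon 4: GCU Ala / CAA Gln — nonsynonymous.
Codon 5: CAA Gln / CAA Gln — identical.
Codon 6: GCC Ala / CAC His — nonsynonymous.
Codon 7: AAG Lys / UAC Tyr — nonsynonymous.
Codon 8: AUA Ile / AUA Ile — identical.
Codon 9: AAA Lys / AAG Lys — synonymous.
Codon 10: GGG Gly / GGC Gly — synonymous.
Nonsynonymous differences: 5 → different protein.

no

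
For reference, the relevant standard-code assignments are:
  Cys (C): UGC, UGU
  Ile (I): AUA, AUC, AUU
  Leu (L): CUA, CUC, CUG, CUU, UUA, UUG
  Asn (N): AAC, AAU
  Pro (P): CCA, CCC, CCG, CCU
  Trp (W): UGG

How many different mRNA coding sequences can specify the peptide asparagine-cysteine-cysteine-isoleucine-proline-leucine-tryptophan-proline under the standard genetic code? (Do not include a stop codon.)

Asn: 2 codons.
Cys: 2 codons.
Cys: 2 codons.
Ile: 3 codons.
Pro: 4 codons.
Leu: 6 codons.
Trp: 1 codon.
Pro: 4 codons.
2 × 2 × 2 × 3 × 4 × 6 × 1 × 4 = 2304.

2304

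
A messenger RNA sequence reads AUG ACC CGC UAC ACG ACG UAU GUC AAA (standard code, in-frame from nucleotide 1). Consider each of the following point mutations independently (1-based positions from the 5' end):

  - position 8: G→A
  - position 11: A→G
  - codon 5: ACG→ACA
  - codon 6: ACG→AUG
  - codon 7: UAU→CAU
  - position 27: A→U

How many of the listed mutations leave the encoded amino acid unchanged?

Codon 3: CGC (Arg) → CAC (His) — missense.
Codon 4: UAC (Tyr) → UGC (Cys) — missense.
Codon 5: ACG (Thr) → ACA (Thr) — synonymous.
Codon 6: ACG (Thr) → AUG (Met) — missense.
Codon 7: UAU (Tyr) → CAU (His) — missense.
Codon 9: AAA (Lys) → AAU (Asn) — missense.
Synonymous: 1 of 6.

1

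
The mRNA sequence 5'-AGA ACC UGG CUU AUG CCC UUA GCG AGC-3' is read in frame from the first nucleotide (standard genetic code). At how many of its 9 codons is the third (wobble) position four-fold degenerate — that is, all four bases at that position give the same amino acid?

Codon 1 AGA (Arg): third position 2-fold.
Codon 2 ACC (Thr): third position 4-fold.
Codon 3 UGG (Trp): third position 1-fold.
Codon 4 CUU (Leu): third position 4-fold.
Codon 5 AUG (Met): third position 1-fold.
Codon 6 CCC (Pro): third position 4-fold.
Codon 7 UUA (Leu): third position 2-fold.
Codon 8 GCG (Ala): third position 4-fold.
Codon 9 AGC (Ser): third position 2-fold.
Four-fold degenerate third positions: 4.

4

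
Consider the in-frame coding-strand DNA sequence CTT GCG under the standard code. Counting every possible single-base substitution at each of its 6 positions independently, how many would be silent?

Codon 1 (CTT, Leu): 3 synonymous substitutions.
Codon 2 (GCG, Ala): 3 synonymous substitutions.
Total: 3 + 3 = 6.

6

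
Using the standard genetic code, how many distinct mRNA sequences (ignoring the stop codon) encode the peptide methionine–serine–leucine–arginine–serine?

Met: 1 codon.
Ser: 6 codons.
Leu: 6 codons.
Arg: 6 codons.
Ser: 6 codons.
1 × 6 × 6 × 6 × 6 = 1296.

1296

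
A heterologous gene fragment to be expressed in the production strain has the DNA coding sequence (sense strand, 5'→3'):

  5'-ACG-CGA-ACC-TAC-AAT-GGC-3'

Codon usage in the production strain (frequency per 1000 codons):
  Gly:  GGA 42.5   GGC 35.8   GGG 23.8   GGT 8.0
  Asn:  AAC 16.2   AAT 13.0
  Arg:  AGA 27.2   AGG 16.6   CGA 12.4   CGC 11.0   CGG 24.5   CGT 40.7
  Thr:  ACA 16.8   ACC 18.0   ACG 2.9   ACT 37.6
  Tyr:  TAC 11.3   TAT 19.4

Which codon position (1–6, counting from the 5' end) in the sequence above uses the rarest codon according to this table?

1

Codon 1 ACG (Thr): 2.9 per 1000.
Codon 2 CGA (Arg): 12.4 per 1000.
Codon 3 ACC (Thr): 18.0 per 1000.
Codon 4 TAC (Tyr): 11.3 per 1000.
Codon 5 AAT (Asn): 13.0 per 1000.
Codon 6 GGC (Gly): 35.8 per 1000.
Lowest frequency is 2.9 at codon 1.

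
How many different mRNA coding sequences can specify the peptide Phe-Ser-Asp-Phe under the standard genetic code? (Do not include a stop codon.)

48

Phe: 2 codons.
Ser: 6 codons.
Asp: 2 codons.
Phe: 2 codons.
2 × 6 × 2 × 2 = 48.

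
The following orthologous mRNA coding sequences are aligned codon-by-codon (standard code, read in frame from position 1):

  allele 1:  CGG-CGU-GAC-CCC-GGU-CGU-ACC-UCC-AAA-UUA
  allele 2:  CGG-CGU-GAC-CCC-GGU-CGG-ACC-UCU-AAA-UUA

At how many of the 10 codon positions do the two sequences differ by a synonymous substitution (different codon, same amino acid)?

2

Codon 1: CGG Arg / CGG Arg — identical.
Codon 2: CGU Arg / CGU Arg — identical.
Codon 3: GAC Asp / GAC Asp — identical.
Codon 4: CCC Pro / CCC Pro — identical.
Codon 5: GGU Gly / GGU Gly — identical.
Codon 6: CGU Arg / CGG Arg — synonymous.
Codon 7: ACC Thr / ACC Thr — identical.
Codon 8: UCC Ser / UCU Ser — synonymous.
Codon 9: AAA Lys / AAA Lys — identical.
Codon 10: UUA Leu / UUA Leu — identical.
Synonymous differences: 2.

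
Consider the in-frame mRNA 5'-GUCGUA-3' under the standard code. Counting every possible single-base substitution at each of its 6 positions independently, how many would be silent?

Codon 1 (GUC, Val): 3 synonymous substitutions.
Codon 2 (GUA, Val): 3 synonymous substitutions.
Total: 3 + 3 = 6.

6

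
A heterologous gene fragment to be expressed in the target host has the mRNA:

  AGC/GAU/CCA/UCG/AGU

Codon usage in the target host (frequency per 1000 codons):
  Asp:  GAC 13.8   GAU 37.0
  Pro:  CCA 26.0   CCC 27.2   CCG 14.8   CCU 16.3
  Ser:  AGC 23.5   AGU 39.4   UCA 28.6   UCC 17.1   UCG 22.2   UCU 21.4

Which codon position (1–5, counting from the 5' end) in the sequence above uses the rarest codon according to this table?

Codon 1 AGC (Ser): 23.5 per 1000.
Codon 2 GAU (Asp): 37.0 per 1000.
Codon 3 CCA (Pro): 26.0 per 1000.
Codon 4 UCG (Ser): 22.2 per 1000.
Codon 5 AGU (Ser): 39.4 per 1000.
Lowest frequency is 22.2 at codon 4.

4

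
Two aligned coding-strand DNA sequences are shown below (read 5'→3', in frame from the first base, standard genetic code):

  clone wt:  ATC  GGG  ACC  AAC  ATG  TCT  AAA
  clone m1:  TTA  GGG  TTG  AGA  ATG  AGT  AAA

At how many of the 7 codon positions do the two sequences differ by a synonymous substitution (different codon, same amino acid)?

1

Codon 1: ATC Ile / TTA Leu — nonsynonymous.
Codon 2: GGG Gly / GGG Gly — identical.
Codon 3: ACC Thr / TTG Leu — nonsynonymous.
Codon 4: AAC Asn / AGA Arg — nonsynonymous.
Codon 5: ATG Met / ATG Met — identical.
Codon 6: TCT Ser / AGT Ser — synonymous.
Codon 7: AAA Lys / AAA Lys — identical.
Synonymous differences: 1.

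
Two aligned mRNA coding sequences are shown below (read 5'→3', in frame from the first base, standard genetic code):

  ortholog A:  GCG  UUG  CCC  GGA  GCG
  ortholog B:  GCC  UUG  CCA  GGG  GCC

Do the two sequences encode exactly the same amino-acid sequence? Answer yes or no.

yes

Codon 1: GCG Ala / GCC Ala — synonymous.
Codon 2: UUG Leu / UUG Leu — identical.
Codon 3: CCC Pro / CCA Pro — synonymous.
Codon 4: GGA Gly / GGG Gly — synonymous.
Codon 5: GCG Ala / GCC Ala — synonymous.
Nonsynonymous differences: 0 → same protein.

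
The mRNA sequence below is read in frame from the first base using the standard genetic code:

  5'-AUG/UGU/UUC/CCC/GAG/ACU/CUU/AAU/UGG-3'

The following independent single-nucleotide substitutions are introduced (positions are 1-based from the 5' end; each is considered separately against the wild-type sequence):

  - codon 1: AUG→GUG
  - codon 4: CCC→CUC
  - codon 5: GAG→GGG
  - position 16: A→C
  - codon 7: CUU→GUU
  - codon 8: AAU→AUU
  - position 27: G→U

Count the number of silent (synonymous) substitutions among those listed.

Codon 1: AUG (Met) → GUG (Val) — missense.
Codon 4: CCC (Pro) → CUC (Leu) — missense.
Codon 5: GAG (Glu) → GGG (Gly) — missense.
Codon 6: ACU (Thr) → CCU (Pro) — missense.
Codon 7: CUU (Leu) → GUU (Val) — missense.
Codon 8: AAU (Asn) → AUU (Ile) — missense.
Codon 9: UGG (Trp) → UGU (Cys) — missense.
Synonymous: 0 of 7.

0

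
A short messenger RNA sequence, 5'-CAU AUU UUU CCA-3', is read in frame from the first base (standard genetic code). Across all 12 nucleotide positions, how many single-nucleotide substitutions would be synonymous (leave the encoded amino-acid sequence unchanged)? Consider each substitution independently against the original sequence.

Codon 1 (CAU, His): 1 synonymous substitution.
Codon 2 (AUU, Ile): 2 synonymous substitutions.
Codon 3 (UUU, Phe): 1 synonymous substitution.
Codon 4 (CCA, Pro): 3 synonymous substitutions.
Total: 1 + 2 + 1 + 3 = 7.

7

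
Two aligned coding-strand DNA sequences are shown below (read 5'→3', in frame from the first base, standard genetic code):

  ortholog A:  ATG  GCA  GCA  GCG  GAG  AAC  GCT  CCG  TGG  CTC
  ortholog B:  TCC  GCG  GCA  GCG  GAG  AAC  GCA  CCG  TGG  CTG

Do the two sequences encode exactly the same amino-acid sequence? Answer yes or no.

no

Codon 1: ATG Met / TCC Ser — nonsynonymous.
Codon 2: GCA Ala / GCG Ala — synonymous.
Codon 3: GCA Ala / GCA Ala — identical.
Codon 4: GCG Ala / GCG Ala — identical.
Codon 5: GAG Glu / GAG Glu — identical.
Codon 6: AAC Asn / AAC Asn — identical.
Codon 7: GCT Ala / GCA Ala — synonymous.
Codon 8: CCG Pro / CCG Pro — identical.
Codon 9: TGG Trp / TGG Trp — identical.
Codon 10: CTC Leu / CTG Leu — synonymous.
Nonsynonymous differences: 1 → different protein.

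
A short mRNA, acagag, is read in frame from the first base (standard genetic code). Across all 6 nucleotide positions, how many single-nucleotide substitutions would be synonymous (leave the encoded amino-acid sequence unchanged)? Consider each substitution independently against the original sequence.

4

Codon 1 (ACA, Thr): 3 synonymous substitutions.
Codon 2 (GAG, Glu): 1 synonymous substitution.
Total: 3 + 1 = 4.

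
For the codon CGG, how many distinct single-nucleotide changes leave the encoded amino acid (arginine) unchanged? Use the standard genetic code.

4

Position 1: AGG → 1 synonymous.
Position 2: none → 0 synonymous.
Position 3: CGT, CGC, CGA → 3 synonymous.
Total: 1 + 0 + 3 = 4.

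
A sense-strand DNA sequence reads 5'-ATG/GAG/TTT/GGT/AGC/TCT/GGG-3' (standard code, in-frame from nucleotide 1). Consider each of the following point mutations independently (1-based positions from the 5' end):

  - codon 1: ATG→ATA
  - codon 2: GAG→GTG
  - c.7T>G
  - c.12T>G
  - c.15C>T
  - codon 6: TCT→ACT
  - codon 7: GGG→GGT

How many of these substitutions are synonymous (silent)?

Codon 1: ATG (Met) → ATA (Ile) — missense.
Codon 2: GAG (Glu) → GTG (Val) — missense.
Codon 3: TTT (Phe) → GTT (Val) — missense.
Codon 4: GGT (Gly) → GGG (Gly) — synonymous.
Codon 5: AGC (Ser) → AGT (Ser) — synonymous.
Codon 6: TCT (Ser) → ACT (Thr) — missense.
Codon 7: GGG (Gly) → GGT (Gly) — synonymous.
Synonymous: 3 of 7.

3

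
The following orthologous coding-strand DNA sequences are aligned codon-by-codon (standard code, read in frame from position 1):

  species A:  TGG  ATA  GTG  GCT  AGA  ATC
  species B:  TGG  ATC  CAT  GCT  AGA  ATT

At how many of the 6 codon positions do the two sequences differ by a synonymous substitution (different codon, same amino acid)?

2

Codon 1: TGG Trp / TGG Trp — identical.
Codon 2: ATA Ile / ATC Ile — synonymous.
Codon 3: GTG Val / CAT His — nonsynonymous.
Codon 4: GCT Ala / GCT Ala — identical.
Codon 5: AGA Arg / AGA Arg — identical.
Codon 6: ATC Ile / ATT Ile — synonymous.
Synonymous differences: 2.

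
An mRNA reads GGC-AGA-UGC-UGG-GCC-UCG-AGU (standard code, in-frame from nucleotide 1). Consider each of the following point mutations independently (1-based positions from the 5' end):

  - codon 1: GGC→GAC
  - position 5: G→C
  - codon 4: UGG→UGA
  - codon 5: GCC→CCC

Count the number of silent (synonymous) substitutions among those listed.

Codon 1: GGC (Gly) → GAC (Asp) — missense.
Codon 2: AGA (Arg) → ACA (Thr) — missense.
Codon 4: UGG (Trp) → UGA (Stop) — nonsense.
Codon 5: GCC (Ala) → CCC (Pro) — missense.
Synonymous: 0 of 4.

0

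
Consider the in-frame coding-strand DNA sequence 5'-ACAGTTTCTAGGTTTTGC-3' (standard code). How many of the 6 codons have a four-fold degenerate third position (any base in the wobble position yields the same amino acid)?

Codon 1 ACA (Thr): third position 4-fold.
Codon 2 GTT (Val): third position 4-fold.
Codon 3 TCT (Ser): third position 4-fold.
Codon 4 AGG (Arg): third position 2-fold.
Codon 5 TTT (Phe): third position 2-fold.
Codon 6 TGC (Cys): third position 2-fold.
Four-fold degenerate third positions: 3.

3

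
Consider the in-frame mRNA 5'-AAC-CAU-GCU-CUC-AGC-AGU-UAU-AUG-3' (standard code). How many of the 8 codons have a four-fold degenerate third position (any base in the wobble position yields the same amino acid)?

2

Codon 1 AAC (Asn): third position 2-fold.
Codon 2 CAU (His): third position 2-fold.
Codon 3 GCU (Ala): third position 4-fold.
Codon 4 CUC (Leu): third position 4-fold.
Codon 5 AGC (Ser): third position 2-fold.
Codon 6 AGU (Ser): third position 2-fold.
Codon 7 UAU (Tyr): third position 2-fold.
Codon 8 AUG (Met): third position 1-fold.
Four-fold degenerate third positions: 2.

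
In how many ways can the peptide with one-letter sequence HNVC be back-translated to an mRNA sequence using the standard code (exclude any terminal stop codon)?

32

His: 2 codons.
Asn: 2 codons.
Val: 4 codons.
Cys: 2 codons.
2 × 2 × 4 × 2 = 32.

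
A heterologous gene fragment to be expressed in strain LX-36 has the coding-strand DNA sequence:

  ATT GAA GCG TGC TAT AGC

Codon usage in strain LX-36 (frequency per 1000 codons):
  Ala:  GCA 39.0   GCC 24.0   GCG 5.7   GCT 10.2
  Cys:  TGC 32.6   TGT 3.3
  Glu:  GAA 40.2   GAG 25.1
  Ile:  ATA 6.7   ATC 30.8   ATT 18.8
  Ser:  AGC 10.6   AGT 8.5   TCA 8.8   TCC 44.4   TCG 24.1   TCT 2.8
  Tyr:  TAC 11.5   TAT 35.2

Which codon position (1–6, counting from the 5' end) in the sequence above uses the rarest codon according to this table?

Codon 1 ATT (Ile): 18.8 per 1000.
Codon 2 GAA (Glu): 40.2 per 1000.
Codon 3 GCG (Ala): 5.7 per 1000.
Codon 4 TGC (Cys): 32.6 per 1000.
Codon 5 TAT (Tyr): 35.2 per 1000.
Codon 6 AGC (Ser): 10.6 per 1000.
Lowest frequency is 5.7 at codon 3.

3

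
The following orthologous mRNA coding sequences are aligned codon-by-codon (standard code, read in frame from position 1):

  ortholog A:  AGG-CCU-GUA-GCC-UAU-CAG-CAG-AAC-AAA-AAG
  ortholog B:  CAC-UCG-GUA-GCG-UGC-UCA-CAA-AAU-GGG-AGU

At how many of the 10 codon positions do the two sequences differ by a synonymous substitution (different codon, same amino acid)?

3

Codon 1: AGG Arg / CAC His — nonsynonymous.
Codon 2: CCU Pro / UCG Ser — nonsynonymous.
Codon 3: GUA Val / GUA Val — identical.
Codon 4: GCC Ala / GCG Ala — synonymous.
Codon 5: UAU Tyr / UGC Cys — nonsynonymous.
Codon 6: CAG Gln / UCA Ser — nonsynonymous.
Codon 7: CAG Gln / CAA Gln — synonymous.
Codon 8: AAC Asn / AAU Asn — synonymous.
Codon 9: AAA Lys / GGG Gly — nonsynonymous.
Codon 10: AAG Lys / AGU Ser — nonsynonymous.
Synonymous differences: 3.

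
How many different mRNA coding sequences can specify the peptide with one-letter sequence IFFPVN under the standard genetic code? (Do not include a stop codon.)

Ile: 3 codons.
Phe: 2 codons.
Phe: 2 codons.
Pro: 4 codons.
Val: 4 codons.
Asn: 2 codons.
3 × 2 × 2 × 4 × 4 × 2 = 384.

384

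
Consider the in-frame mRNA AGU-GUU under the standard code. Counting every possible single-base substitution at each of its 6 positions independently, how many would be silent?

4

Codon 1 (AGU, Ser): 1 synonymous substitution.
Codon 2 (GUU, Val): 3 synonymous substitutions.
Total: 1 + 3 = 4.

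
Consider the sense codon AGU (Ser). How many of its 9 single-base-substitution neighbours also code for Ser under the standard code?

Position 1: none → 0 synonymous.
Position 2: none → 0 synonymous.
Position 3: AGC → 1 synonymous.
Total: 0 + 0 + 1 = 1.

1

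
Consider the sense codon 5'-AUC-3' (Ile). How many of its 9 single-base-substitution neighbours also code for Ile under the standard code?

2

Position 1: none → 0 synonymous.
Position 2: none → 0 synonymous.
Position 3: AUU, AUA → 2 synonymous.
Total: 0 + 0 + 2 = 2.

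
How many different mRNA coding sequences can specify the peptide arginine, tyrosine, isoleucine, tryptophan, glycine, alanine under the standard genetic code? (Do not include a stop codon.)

576

Arg: 6 codons.
Tyr: 2 codons.
Ile: 3 codons.
Trp: 1 codon.
Gly: 4 codons.
Ala: 4 codons.
6 × 2 × 3 × 1 × 4 × 4 = 576.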